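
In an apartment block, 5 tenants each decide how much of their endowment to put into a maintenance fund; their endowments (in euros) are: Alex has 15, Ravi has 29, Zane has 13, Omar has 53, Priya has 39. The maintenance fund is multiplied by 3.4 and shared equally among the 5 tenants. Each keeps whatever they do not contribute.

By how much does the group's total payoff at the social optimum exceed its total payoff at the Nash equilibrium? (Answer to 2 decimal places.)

The private return per contributed unit is 3.4/5 = 0.6800 < 1 for every player regardless of endowment, so the Nash equilibrium is zero contribution and the group total is Σ E_j = 15 + 29 + 13 + 53 + 39 = 149.
Each contributed unit returns 3.400 to the group, so the social optimum is full contribution by everyone: group total = 3.400 × 149 = 506.60.
Efficiency loss = (3.400 − 1) × 149 = 357.60.

357.60 euros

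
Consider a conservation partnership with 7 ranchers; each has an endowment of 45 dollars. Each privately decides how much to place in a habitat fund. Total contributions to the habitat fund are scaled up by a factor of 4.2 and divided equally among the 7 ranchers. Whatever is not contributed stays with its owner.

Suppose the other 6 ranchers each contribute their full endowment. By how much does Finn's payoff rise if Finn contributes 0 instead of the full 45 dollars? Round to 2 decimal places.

Switching from a contribution of 45 to 0 lets Finn keep an extra 45 dollars, but lowers the habitat fund by 45, which costs Finn their own share of that drop: 4.2/7 × 45 = 27.00.
Net gain = 45 − 27.00 = 18.00. The private return per contributed unit (0.6000) is below 1, so free-riding is indeed the best response regardless of what the others do.

18.00 dollars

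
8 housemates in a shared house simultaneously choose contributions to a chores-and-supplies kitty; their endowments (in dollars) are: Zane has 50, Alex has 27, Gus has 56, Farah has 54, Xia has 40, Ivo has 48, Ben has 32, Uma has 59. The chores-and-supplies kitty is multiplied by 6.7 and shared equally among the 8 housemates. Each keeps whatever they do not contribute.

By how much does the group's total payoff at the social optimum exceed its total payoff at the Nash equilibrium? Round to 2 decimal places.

The private return per contributed unit is 6.7/8 = 0.8375 < 1 for every player regardless of endowment, so the Nash equilibrium is zero contribution and the group total is Σ E_j = 50 + 27 + 56 + 54 + 40 + 48 + 32 + 59 = 366.
Each contributed unit returns 6.700 to the group, so the social optimum is full contribution by everyone: group total = 6.700 × 366 = 2452.20.
Efficiency loss = (6.700 − 1) × 366 = 2086.20.

2086.20 dollars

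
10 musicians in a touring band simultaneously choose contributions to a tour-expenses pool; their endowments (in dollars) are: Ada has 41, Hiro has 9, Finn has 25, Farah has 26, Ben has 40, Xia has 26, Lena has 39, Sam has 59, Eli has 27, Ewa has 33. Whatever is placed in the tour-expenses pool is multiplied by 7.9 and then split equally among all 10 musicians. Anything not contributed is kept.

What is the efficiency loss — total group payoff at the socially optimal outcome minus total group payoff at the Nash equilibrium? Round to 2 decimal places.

2242.50 dollars

The private return per contributed unit is 7.9/10 = 0.7900 < 1 for every player regardless of endowment, so the Nash equilibrium is zero contribution and the group total is Σ E_j = 41 + 9 + 25 + 26 + 40 + 26 + 39 + 59 + 27 + 33 = 325.
Each contributed unit returns 7.900 to the group, so the social optimum is full contribution by everyone: group total = 7.900 × 325 = 2567.50.
Efficiency loss = (7.900 − 1) × 325 = 2242.50.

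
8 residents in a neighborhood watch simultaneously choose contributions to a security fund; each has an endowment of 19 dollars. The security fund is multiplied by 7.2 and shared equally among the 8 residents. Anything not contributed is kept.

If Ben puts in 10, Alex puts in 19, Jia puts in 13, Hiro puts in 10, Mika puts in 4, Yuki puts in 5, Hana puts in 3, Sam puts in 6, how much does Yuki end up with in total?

Total contributed: 10 + 19 + 13 + 10 + 4 + 5 + 3 + 6 = 70.
Each receives 7.2 × 70 / 8 = 63.00 from the security fund.
Yuki keeps 19 − 5 = 14, so Yuki's payoff is 14 + 63.00 = 77.00.

77.00 dollars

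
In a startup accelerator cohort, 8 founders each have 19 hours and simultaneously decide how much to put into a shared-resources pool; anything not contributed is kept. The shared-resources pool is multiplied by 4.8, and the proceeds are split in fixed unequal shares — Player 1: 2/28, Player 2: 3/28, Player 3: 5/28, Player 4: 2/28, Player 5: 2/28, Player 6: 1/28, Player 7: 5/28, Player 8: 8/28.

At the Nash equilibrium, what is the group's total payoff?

Each unit j contributes comes back to j as 4.8 × (j's share), so j prefers to contribute only if that share exceeds 1/4.8 = 0.2083; otherwise keeping the unit dominates.
Player 8 alone (share 8/28) is above the threshold, contributing 19; the remaining 7 contribute 0. Total contributed: 19.
The shared-resources pool pays out 4.8 × 19 = 91.20 in total (split across the unequal shares, but the aggregate is all that matters for the group sum).
The 7 free-riders keep 19 each, adding 133. Group total = 133 + 91.20 = 224.20.

224.20 hours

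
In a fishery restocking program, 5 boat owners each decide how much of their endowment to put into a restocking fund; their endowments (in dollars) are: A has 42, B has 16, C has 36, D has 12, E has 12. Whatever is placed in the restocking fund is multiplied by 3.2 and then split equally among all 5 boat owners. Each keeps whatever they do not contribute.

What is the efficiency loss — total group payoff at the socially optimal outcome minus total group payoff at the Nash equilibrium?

259.60 dollars

The private return per contributed unit is 3.2/5 = 0.6400 < 1 for every player regardless of endowment, so the Nash equilibrium is zero contribution and the group total is Σ E_j = 42 + 16 + 36 + 12 + 12 = 118.
Each contributed unit returns 3.200 to the group, so the social optimum is full contribution by everyone: group total = 3.200 × 118 = 377.60.
Efficiency loss = (3.200 − 1) × 118 = 259.60.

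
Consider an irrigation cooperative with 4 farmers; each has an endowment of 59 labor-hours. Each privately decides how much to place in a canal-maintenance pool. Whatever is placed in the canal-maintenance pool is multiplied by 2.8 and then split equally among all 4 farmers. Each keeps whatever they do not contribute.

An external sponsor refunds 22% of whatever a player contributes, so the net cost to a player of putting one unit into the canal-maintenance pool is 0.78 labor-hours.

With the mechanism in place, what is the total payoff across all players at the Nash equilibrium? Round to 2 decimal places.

With the mechanism, a contributed unit returns (2.8/4) / 0.78 = 0.8974 per unit of net cost — still below 1 — so contributing 0 remains dominant for every player.
Everyone keeps their endowment and the group total is 4 × 59 = 236.

236.00 labor-hours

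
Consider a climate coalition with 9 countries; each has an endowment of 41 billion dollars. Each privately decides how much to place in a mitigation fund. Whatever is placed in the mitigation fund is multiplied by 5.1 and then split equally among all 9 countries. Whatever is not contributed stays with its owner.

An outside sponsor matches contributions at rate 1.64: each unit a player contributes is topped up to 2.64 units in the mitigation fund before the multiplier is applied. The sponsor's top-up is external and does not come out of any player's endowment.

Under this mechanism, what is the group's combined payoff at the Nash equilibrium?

4968.22 billion dollars

With the mechanism, a contributed unit returns 5.1 × 2.64 / 9 = 1.4960 per unit of net cost to the contributor — now above 1 — so contributing fully is weakly dominant for every player.
So the Nash equilibrium is full contribution by all 9; the group earns 5.1 × 2.64 × 369 = 4968.22.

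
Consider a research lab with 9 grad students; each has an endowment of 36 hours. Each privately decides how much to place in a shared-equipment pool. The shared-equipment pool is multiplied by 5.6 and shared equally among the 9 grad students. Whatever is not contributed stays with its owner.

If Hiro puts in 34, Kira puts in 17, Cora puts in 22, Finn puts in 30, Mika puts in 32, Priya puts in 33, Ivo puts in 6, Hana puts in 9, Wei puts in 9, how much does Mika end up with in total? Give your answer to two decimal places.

Total contributed: 34 + 17 + 22 + 30 + 32 + 33 + 6 + 9 + 9 = 192.
Each receives 5.6 × 192 / 9 = 119.47 from the shared-equipment pool.
Mika keeps 36 − 32 = 4, so Mika's payoff is 4 + 119.47 = 123.47.

123.47 hours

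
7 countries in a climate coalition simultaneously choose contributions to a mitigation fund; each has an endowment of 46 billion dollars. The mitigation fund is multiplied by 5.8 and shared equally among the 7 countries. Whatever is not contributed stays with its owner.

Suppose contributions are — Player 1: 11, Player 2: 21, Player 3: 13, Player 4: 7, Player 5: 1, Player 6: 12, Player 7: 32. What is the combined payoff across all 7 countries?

Total contributed: 11 + 21 + 13 + 7 + 1 + 12 + 32 = 97; total kept: 7 × 46 − 97 = 225.
The mitigation fund pays out 5.8 × 97 = 562.60 in aggregate.
Group total = 225 + 562.60 = 787.60.

787.60 billion dollars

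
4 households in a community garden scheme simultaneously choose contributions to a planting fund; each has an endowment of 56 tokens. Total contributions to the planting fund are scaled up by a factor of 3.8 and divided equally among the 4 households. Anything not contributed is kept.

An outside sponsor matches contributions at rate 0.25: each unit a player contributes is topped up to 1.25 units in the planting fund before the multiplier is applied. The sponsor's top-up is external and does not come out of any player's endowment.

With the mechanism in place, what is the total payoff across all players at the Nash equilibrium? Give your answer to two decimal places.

1064.00 tokens

With the mechanism, a contributed unit returns 3.8 × 1.25 / 4 = 1.1875 per unit of net cost to the contributor — now above 1 — so contributing fully is weakly dominant for every player.
So the Nash equilibrium is full contribution by all 4; the group earns 3.8 × 1.25 × 224 = 1064.00.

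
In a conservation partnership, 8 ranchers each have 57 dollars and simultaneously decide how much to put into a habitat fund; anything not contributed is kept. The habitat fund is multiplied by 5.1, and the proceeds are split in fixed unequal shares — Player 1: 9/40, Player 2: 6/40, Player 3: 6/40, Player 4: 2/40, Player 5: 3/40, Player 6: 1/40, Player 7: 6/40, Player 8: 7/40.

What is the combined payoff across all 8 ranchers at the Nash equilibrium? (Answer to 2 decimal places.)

689.70 dollars

Player j's private return per contributed unit is 5.1 × (j's share). Contributing is weakly dominant for j when that share is at least 1/5.1 = 0.1961, and contributing 0 is dominant otherwise.
The only share above 0.1961 is Player 1's 9/40, contributing 57; the remaining 7 contribute 0. Total contributed: 57.
The habitat fund pays out 5.1 × 57 = 290.70 in total (split across the unequal shares, but the aggregate is all that matters for the group sum).
The 7 free-riders keep 57 each, adding 399. Group total = 399 + 290.70 = 689.70.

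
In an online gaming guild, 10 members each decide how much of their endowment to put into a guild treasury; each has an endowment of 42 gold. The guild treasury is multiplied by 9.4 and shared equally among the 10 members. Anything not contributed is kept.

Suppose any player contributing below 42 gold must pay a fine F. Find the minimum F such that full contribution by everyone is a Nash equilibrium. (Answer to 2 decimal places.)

2.52 gold

Given the others contribute fully, the best deviation is to contribute 0 (any partial contribution still incurs the fine and gives up units whose private return 0.9400 is below 1).
Deviating from 42 to 0 saves 42 gold but forfeits the deviator's share of the drop in the guild treasury: 9.4/10 × 42 = 39.48.
So the deviation gain is 42 − 39.48 = 2.52, and the fine must be at least 2.52 gold to wipe it out.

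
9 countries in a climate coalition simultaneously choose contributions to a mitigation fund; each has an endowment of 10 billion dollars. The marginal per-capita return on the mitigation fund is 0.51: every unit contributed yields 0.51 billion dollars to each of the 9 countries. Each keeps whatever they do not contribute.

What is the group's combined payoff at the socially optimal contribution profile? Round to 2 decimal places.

413.10 billion dollars

Each contributed unit returns 4.590 to the group as a whole (0.51 to each of 9 players), which exceeds 1, so the social optimum is full contribution: group total = 4.590 × 90 = 413.10.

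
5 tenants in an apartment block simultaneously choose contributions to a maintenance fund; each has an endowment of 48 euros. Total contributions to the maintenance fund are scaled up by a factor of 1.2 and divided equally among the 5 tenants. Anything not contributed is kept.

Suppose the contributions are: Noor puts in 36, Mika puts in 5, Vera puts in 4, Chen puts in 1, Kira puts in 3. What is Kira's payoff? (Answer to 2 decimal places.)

Total contributed: 36 + 5 + 4 + 1 + 3 = 49.
Each receives 1.2 × 49 / 5 = 11.76 from the maintenance fund.
Kira keeps 48 − 3 = 45, so Kira's payoff is 45 + 11.76 = 56.76.

56.76 euros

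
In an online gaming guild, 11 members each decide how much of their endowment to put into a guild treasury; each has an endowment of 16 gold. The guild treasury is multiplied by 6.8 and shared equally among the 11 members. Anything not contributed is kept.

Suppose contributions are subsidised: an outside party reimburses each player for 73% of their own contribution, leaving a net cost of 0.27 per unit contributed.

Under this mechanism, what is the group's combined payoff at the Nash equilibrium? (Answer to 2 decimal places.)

1325.28 gold

Under the mechanism each unit contributed yields (6.8/11) / 0.27 = 2.2896 back to its contributor per unit of net cost, which exceeds 1, making full contribution the dominant choice for everyone.
So the Nash equilibrium is full contribution by all 11; the group earns 11 × (16 × 0.73 + 6.8 × 16) = 1325.28.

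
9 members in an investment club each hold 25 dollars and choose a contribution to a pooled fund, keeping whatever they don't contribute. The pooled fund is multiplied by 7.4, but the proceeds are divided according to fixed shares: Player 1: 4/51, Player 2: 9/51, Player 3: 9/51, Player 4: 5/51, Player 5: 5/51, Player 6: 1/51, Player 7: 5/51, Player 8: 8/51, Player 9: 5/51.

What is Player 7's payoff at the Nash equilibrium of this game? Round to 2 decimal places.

79.41 dollars

Player j's private return per contributed unit is 7.4 × (j's share). Contributing is weakly dominant for j when that share is at least 1/7.4 = 0.1351, and contributing 0 is dominant otherwise.
Player 2, Player 3 and Player 8 are above the threshold, contributing 25 each; the remaining 6 contribute 0. Total contributed: 75.
Player 7 keeps 25 and receives 7.4 × 75 × 5/51 = 54.41 from the pooled fund, for a payoff of 79.41.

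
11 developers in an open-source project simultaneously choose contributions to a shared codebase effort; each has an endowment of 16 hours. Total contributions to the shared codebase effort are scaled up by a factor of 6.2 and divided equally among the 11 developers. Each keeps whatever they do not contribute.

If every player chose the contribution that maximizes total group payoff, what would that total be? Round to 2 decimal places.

Each contributed unit returns 6.200 to the group as a whole (0.5636 to each of 11 players), which exceeds 1, so the social optimum is full contribution: group total = 6.200 × 176 = 1091.20.

1091.20 hours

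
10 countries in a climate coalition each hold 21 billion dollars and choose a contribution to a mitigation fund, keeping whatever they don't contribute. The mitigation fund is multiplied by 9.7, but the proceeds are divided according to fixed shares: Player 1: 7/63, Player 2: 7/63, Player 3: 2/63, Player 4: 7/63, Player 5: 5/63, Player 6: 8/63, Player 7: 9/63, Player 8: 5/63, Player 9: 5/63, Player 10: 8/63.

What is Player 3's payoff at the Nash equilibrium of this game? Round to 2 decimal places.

A player with share s gets back 9.7·s per unit contributed, so full contribution is dominant for anyone with s > 1/9.7 = 0.1031 and zero contribution is dominant for anyone below.
Player 1, Player 2, Player 4, Player 6, Player 7 and Player 10 clear that bar, contributing 21 each; the remaining 4 contribute 0. Total contributed: 126.
Player 3 keeps 21 and receives 9.7 × 126 × 2/63 = 38.80 from the mitigation fund, for a payoff of 59.80.

59.80 billion dollars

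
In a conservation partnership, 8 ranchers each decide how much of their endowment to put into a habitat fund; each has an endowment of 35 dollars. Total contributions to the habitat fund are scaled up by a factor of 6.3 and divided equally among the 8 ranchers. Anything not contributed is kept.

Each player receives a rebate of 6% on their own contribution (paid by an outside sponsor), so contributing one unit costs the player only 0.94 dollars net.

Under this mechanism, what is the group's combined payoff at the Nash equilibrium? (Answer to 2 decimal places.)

With the mechanism, a contributed unit returns (6.3/8) / 0.94 = 0.8378 per unit of net cost — still below 1 — so contributing 0 remains dominant for every player.
At the Nash equilibrium no one contributes; group total payoff = 8 × 35 = 280.

280.00 dollars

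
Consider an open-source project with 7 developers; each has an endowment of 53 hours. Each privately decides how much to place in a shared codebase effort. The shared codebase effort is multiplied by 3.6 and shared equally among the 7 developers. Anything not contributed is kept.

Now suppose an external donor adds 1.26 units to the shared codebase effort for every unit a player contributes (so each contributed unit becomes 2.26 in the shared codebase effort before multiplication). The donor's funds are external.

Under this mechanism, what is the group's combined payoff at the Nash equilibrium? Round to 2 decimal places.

With the mechanism, a contributed unit returns 3.6 × 2.26 / 7 = 1.1623 per unit of net cost to the contributor — now above 1 — so contributing fully is weakly dominant for every player.
At the Nash equilibrium everyone contributes 53. Group total payoff = 3.6 × 2.26 × 371 = 3018.46.

3018.46 hours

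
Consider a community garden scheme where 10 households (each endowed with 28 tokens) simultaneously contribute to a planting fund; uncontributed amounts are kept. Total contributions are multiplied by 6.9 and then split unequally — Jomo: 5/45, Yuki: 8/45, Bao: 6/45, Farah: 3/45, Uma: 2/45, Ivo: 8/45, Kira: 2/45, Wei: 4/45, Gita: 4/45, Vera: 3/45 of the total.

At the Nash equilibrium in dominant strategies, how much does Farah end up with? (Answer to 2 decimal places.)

53.76 tokens

Each unit j contributes comes back to j as 6.9 × (j's share), so j prefers to contribute only if that share exceeds 1/6.9 = 0.1449; otherwise keeping the unit dominates.
Yuki and Ivo clear that bar, contributing 28 each; the remaining 8 contribute 0. Total contributed: 56.
Farah keeps 28 and receives 6.9 × 56 × 3/45 = 25.76 from the planting fund, for a payoff of 53.76.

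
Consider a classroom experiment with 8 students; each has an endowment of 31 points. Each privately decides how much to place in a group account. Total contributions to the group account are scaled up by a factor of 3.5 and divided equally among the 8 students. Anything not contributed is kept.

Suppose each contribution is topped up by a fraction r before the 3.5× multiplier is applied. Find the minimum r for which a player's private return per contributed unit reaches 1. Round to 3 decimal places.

1.286

With matching at rate r, one contributed unit becomes (1 + r) in the group account and returns 3.5 × (1 + r) / 8 to the contributor.
Setting this equal to 1: 1 + r = 8/3.5 = 2.2857.
So the minimum matching rate is r = 2.2857 − 1 = 1.286.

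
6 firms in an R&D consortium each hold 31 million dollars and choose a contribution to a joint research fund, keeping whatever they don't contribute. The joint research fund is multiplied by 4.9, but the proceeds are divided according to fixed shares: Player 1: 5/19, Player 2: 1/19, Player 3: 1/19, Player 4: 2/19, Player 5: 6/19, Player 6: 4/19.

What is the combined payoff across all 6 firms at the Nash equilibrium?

548.70 million dollars

A player with share s gets back 4.9·s per unit contributed, so full contribution is dominant for anyone with s > 1/4.9 = 0.2041 and zero contribution is dominant for anyone below.
Player 1, Player 5 and Player 6 clear that bar, contributing 31 each; the remaining 3 contribute 0. Total contributed: 93.
The joint research fund pays out 4.9 × 93 = 455.70 in total (split across the unequal shares, but the aggregate is all that matters for the group sum).
The 3 free-riders keep 31 each, adding 93. Group total = 93 + 455.70 = 548.70.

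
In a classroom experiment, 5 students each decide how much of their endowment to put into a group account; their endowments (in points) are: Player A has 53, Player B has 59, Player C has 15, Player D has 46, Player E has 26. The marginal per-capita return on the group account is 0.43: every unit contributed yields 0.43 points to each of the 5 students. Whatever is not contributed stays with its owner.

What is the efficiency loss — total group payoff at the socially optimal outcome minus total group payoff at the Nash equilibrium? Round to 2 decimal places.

The private return per contributed unit is 0.43 < 1 for everyone, so the Nash equilibrium is zero contribution and the group total is Σ E_j = 53 + 59 + 15 + 46 + 26 = 199.
Each contributed unit returns 2.150 to the group, so the social optimum is full contribution by everyone: group total = 2.150 × 199 = 427.85.
Efficiency loss = (2.150 − 1) × 199 = 228.85.

228.85 points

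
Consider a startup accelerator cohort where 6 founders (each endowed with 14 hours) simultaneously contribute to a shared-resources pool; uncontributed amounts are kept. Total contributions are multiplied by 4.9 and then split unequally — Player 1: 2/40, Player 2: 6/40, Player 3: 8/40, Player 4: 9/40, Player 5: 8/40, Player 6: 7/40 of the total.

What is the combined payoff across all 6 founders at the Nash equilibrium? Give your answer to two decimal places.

138.60 hours

A player with share s gets back 4.9·s per unit contributed, so full contribution is dominant for anyone with s > 1/4.9 = 0.2041 and zero contribution is dominant for anyone below.
Only Player 4 (9/40) clears that bar, contributing 14; the remaining 5 contribute 0. Total contributed: 14.
The shared-resources pool pays out 4.9 × 14 = 68.60 in total (split across the unequal shares, but the aggregate is all that matters for the group sum).
The 5 free-riders keep 14 each, adding 70. Group total = 70 + 68.60 = 138.60.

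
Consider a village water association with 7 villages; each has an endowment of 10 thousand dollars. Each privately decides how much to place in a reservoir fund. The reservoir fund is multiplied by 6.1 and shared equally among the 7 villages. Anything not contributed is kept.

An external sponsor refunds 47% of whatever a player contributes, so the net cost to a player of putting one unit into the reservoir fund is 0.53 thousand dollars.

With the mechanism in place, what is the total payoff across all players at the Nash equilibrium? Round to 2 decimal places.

With the mechanism, a contributed unit returns (6.1/7) / 0.53 = 1.6442 per unit of net cost to the contributor — now above 1 — so contributing fully is weakly dominant for every player.
At the Nash equilibrium everyone contributes 10. Group total payoff = 7 × (10 × 0.47 + 6.1 × 10) = 459.90.

459.90 thousand dollars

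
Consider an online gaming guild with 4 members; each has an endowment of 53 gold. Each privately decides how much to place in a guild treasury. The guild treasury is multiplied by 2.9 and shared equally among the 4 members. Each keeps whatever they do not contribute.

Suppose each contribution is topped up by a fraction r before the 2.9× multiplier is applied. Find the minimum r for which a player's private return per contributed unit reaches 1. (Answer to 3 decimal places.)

With matching at rate r, one contributed unit becomes (1 + r) in the guild treasury and returns 2.9 × (1 + r) / 4 to the contributor.
Setting this equal to 1: 1 + r = 4/2.9 = 1.3793.
So the minimum matching rate is r = 1.3793 − 1 = 0.379.

0.379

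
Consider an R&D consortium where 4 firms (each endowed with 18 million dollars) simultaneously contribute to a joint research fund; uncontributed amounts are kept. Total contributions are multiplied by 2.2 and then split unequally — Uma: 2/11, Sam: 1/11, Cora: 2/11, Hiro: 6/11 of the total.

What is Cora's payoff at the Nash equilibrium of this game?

For player j, contributing a unit is worthwhile iff 2.2 × (j's share) ≥ 1, i.e. iff j's share is at least 0.4545.
Only Hiro (6/11) clears that bar, contributing 18; the remaining 3 contribute 0. Total contributed: 18.
Cora keeps 18 and receives 2.2 × 18 × 2/11 = 7.20 from the joint research fund, for a payoff of 25.20.

25.20 million dollars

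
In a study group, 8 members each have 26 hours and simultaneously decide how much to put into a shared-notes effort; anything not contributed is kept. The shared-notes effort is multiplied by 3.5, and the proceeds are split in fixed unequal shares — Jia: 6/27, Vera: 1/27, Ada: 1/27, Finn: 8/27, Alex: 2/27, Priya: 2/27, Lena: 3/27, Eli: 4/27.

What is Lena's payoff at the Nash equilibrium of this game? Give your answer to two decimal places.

For player j, contributing a unit is worthwhile iff 3.5 × (j's share) ≥ 1, i.e. iff j's share is at least 0.2857.
The only share above 0.2857 is Finn's 8/27, contributing 26; the remaining 7 contribute 0. Total contributed: 26.
Lena keeps 26 and receives 3.5 × 26 × 3/27 = 10.11 from the shared-notes effort, for a payoff of 36.11.

36.11 hours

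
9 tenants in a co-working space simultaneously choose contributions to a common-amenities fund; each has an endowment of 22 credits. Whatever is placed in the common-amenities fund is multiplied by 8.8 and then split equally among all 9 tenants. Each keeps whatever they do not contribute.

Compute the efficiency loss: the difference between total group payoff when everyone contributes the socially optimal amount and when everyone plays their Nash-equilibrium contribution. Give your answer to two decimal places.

1544.40 credits

Each contributed unit returns 8.8/9 = 0.9778 to its contributor — below 1 — so contributing 0 is dominant for every player. At the Nash equilibrium everyone keeps their 22, and the group total is 9 × 22 = 198.
Each contributed unit returns 8.800 to the group as a whole (0.9778 to each of 9 players), which exceeds 1, so the social optimum is full contribution: group total = 8.800 × 198 = 1742.40.
Efficiency loss = 1742.40 − 198 = 1544.40.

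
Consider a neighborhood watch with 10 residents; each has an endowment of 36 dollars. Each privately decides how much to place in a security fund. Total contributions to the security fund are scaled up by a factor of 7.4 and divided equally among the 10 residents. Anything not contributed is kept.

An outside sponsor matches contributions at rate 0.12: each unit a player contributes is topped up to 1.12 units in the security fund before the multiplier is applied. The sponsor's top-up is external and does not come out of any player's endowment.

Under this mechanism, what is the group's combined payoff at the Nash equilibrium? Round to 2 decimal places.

The effective private return is 7.4 × 1.12 / 10 = 0.8288, which is still under 1, so the mechanism doesn't change anyone's dominant strategy: zero contribution.
Everyone keeps their endowment and the group total is 10 × 36 = 360.

360.00 dollars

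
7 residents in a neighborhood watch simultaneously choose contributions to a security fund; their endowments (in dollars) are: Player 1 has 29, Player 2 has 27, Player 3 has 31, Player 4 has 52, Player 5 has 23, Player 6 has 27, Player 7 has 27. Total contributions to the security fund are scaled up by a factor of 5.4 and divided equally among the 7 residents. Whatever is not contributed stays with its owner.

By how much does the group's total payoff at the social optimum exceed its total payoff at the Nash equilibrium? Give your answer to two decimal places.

The private return per contributed unit is 5.4/7 = 0.7714 < 1 for every player regardless of endowment, so the Nash equilibrium is zero contribution and the group total is Σ E_j = 29 + 27 + 31 + 52 + 23 + 27 + 27 = 216.
Each contributed unit returns 5.400 to the group, so the social optimum is full contribution by everyone: group total = 5.400 × 216 = 1166.40.
Efficiency loss = (5.400 − 1) × 216 = 950.40.

950.40 dollars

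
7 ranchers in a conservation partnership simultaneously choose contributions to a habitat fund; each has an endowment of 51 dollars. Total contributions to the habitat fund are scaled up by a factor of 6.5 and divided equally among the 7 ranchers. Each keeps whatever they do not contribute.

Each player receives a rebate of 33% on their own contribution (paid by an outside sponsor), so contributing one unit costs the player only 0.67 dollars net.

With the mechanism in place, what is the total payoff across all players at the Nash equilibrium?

2438.31 dollars

The effective private return per unit is now (6.5/7) / 0.67 = 1.3859 > 1, so every player's dominant strategy flips to full contribution.
At the Nash equilibrium everyone contributes 51. Group total payoff = 7 × (51 × 0.33 + 6.5 × 51) = 2438.31.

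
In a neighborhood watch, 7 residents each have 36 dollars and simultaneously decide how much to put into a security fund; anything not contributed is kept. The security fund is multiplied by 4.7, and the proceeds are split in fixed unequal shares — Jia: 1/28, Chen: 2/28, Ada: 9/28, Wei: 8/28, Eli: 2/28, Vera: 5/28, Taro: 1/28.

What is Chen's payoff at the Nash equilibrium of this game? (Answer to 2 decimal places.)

For player j, contributing a unit is worthwhile iff 4.7 × (j's share) ≥ 1, i.e. iff j's share is at least 0.2128.
Ada and Wei are above the threshold, contributing 36 each; the remaining 5 contribute 0. Total contributed: 72.
Chen keeps 36 and receives 4.7 × 72 × 2/28 = 24.17 from the security fund, for a payoff of 60.17.

60.17 dollars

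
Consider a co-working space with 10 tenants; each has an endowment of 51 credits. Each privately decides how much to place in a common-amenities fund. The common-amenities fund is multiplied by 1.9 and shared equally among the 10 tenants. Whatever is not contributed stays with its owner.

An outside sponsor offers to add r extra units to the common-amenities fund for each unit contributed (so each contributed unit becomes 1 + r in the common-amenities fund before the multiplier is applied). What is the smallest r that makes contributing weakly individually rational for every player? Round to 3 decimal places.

4.263

With matching at rate r, one contributed unit becomes (1 + r) in the common-amenities fund and returns 1.9 × (1 + r) / 10 to the contributor.
Setting this equal to 1: 1 + r = 10/1.9 = 5.2632.
So the minimum matching rate is r = 5.2632 − 1 = 4.263.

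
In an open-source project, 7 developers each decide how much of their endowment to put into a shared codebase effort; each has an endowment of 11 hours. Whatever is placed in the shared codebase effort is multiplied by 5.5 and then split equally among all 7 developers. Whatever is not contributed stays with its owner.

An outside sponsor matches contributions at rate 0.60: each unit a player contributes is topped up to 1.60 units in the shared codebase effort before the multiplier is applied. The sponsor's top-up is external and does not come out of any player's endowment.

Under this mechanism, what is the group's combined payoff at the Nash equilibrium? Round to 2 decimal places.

Under the mechanism each unit contributed yields 5.5 × 1.60 / 7 = 1.2571 back to its contributor per unit of net cost, which exceeds 1, making full contribution the dominant choice for everyone.
At the Nash equilibrium everyone contributes 11. Group total payoff = 5.5 × 1.60 × 77 = 677.60.

677.60 hours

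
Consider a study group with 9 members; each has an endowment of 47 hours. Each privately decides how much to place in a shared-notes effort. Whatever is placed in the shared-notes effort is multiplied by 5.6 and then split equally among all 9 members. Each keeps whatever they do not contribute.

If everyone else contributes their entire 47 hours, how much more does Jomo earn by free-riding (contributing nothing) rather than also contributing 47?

Switching from a contribution of 47 to 0 lets Jomo keep an extra 47 hours, but lowers the shared-notes effort by 47, which costs Jomo their own share of that drop: 5.6/9 × 47 = 29.24.
Net gain = 47 − 29.24 = 17.76. The private return per contributed unit (0.6222) is below 1, so free-riding is indeed the best response regardless of what the others do.

17.76 hours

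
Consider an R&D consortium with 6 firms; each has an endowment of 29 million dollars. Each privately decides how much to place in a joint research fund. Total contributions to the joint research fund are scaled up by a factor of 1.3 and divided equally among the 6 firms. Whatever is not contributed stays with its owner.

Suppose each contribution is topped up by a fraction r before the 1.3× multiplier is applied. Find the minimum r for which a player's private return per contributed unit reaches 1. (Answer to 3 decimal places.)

With matching at rate r, one contributed unit becomes (1 + r) in the joint research fund and returns 1.3 × (1 + r) / 6 to the contributor.
Setting this equal to 1: 1 + r = 6/1.3 = 4.6154.
So the minimum matching rate is r = 4.6154 − 1 = 3.615.

3.615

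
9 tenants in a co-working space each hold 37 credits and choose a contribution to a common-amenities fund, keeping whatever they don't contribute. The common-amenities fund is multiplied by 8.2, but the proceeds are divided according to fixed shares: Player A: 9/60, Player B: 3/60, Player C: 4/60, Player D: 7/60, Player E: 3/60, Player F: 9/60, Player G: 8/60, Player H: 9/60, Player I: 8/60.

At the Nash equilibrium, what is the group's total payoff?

1665.00 credits

Player j's private return per contributed unit is 8.2 × (j's share). Contributing is weakly dominant for j when that share is at least 1/8.2 = 0.1220, and contributing 0 is dominant otherwise.
Player A, Player F, Player G, Player H and Player I clear that bar, contributing 37 each; the remaining 4 contribute 0. Total contributed: 185.
The common-amenities fund pays out 8.2 × 185 = 1517.00 in total (split across the unequal shares, but the aggregate is all that matters for the group sum).
The 4 free-riders keep 37 each, adding 148. Group total = 148 + 1517.00 = 1665.00.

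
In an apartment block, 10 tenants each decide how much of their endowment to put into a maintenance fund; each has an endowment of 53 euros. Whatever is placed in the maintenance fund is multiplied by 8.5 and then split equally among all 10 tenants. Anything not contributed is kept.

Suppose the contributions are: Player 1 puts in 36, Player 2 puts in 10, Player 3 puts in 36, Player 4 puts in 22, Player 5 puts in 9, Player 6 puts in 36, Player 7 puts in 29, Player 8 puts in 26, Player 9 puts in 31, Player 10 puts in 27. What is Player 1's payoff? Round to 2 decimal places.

Total contributed: 36 + 10 + 36 + 22 + 9 + 36 + 29 + 26 + 31 + 27 = 262.
Each receives 8.5 × 262 / 10 = 222.70 from the maintenance fund.
Player 1 keeps 53 − 36 = 17, so Player 1's payoff is 17 + 222.70 = 239.70.

239.70 euros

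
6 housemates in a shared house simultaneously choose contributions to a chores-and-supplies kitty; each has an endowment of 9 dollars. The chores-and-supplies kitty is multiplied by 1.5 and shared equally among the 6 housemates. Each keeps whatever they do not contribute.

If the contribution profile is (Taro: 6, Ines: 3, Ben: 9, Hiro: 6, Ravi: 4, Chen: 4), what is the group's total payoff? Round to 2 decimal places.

Total contributed: 6 + 3 + 9 + 6 + 4 + 4 = 32; total kept: 6 × 9 − 32 = 22.
The chores-and-supplies kitty pays out 1.5 × 32 = 48.00 in aggregate.
Group total = 22 + 48.00 = 70.00.

70.00 dollars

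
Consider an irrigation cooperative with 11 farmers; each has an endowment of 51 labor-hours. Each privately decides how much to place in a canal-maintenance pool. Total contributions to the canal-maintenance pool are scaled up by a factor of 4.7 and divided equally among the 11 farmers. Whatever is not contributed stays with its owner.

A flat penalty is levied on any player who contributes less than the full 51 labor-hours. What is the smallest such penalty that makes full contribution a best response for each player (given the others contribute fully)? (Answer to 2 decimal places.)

29.21 labor-hours

Given the others contribute fully, the best deviation is to contribute 0 (any partial contribution still incurs the fine and gives up units whose private return 0.4273 is below 1).
Deviating from 51 to 0 saves 51 labor-hours but forfeits the deviator's share of the drop in the canal-maintenance pool: 4.7/11 × 51 = 21.79.
So the deviation gain is 51 − 21.79 = 29.21, and the fine must be at least 29.21 labor-hours to wipe it out.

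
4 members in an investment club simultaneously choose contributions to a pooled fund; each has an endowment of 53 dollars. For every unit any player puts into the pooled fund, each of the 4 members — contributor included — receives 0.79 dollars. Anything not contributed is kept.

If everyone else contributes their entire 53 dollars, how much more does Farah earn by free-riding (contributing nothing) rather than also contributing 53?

11.13 dollars

Switching from a contribution of 53 to 0 lets Farah keep an extra 53 dollars, but lowers the pooled fund by 53, which costs Farah their own share of that drop: 0.79 × 53 = 41.87.
Net gain = 53 − 41.87 = 11.13. The private return per contributed unit (0.79) is below 1, so free-riding is indeed the best response regardless of what the others do.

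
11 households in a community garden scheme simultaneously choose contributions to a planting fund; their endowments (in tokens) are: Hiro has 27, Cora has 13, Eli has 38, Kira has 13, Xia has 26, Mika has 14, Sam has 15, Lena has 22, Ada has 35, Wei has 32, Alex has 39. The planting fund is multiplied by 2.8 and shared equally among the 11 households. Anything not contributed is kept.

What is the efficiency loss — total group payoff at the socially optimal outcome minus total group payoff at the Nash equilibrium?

493.20 tokens

The private return per contributed unit is 2.8/11 = 0.2545 < 1 for every player regardless of endowment, so the Nash equilibrium is zero contribution and the group total is Σ E_j = 27 + 13 + 38 + 13 + 26 + 14 + 15 + 22 + 35 + 32 + 39 = 274.
Each contributed unit returns 2.800 to the group, so the social optimum is full contribution by everyone: group total = 2.800 × 274 = 767.20.
Efficiency loss = (2.800 − 1) × 274 = 493.20.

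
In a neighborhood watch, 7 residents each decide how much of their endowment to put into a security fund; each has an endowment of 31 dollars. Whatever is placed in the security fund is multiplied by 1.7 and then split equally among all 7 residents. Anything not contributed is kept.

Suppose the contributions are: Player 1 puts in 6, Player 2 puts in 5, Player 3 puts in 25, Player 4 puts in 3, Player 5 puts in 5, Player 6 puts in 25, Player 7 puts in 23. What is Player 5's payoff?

48.34 dollars

Total contributed: 6 + 5 + 25 + 3 + 5 + 25 + 23 = 92.
Each receives 1.7 × 92 / 7 = 22.34 from the security fund.
Player 5 keeps 31 − 5 = 26, so Player 5's payoff is 26 + 22.34 = 48.34.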